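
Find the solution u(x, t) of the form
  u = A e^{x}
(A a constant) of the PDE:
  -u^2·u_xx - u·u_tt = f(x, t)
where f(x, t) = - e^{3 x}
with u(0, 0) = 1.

Substitute the ansatz u = A e^{x} into the left-hand side.
Derivatives of the ansatz:
  u_xx = A e^{x}
  u_tt = 0
Term by term:
  -u^2·u_xx = - A^{3} e^{3 x}
  -u·u_tt = 0
So the left-hand side equals
  - A^{3} e^{3 x}
This must equal f(x, t) = - e^{3 x} identically.
Matching coefficients of the independent functions:
  [e^{3 x}]:  - A^{3} = -1
Solving: A = 1.
Check against the point condition:
  u(0, 0) = 1  ⟹  A = 1  ✓
Hence u(x, t) = e^{x}.

Answer: u(x, t) = e^{x}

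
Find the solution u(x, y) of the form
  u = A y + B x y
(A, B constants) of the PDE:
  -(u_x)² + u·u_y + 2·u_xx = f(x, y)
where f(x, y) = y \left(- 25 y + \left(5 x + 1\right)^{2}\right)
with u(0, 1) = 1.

Substitute the ansatz u = A y + B x y into the left-hand side.
Derivatives of the ansatz:
  u_x = B y
  u_y = A + B x
  u_xx = 0
Term by term:
  -(u_x)² = - B^{2} y^{2}
  u·u_y = A^{2} y + 2 A B x y + B^{2} x^{2} y
  2·u_xx = 0
So the left-hand side equals
  A^{2} y + 2 A B x y + B^{2} x^{2} y - B^{2} y^{2}
This must equal f(x, y) identically; expanded, f = 25 x^{2} y + 10 x y - 25 y^{2} + y.
Matching coefficients of the independent functions:
  [y]:  A^{2} = 1
  [y^{2}]:  - B^{2} = -25
  [x y]:  2 A B = 10
  [x^{2} y]:  B^{2} = 25
These equations allow (A, B) = (-1, -5) or (1, 5).
Impose the point condition(s):
  u(0, 1) = 1  ⟹  A = 1
Only A = 1, B = 5 satisfies everything.
Hence u(x, y) = 5 x y + y.

Answer: u(x, y) = 5 x y + y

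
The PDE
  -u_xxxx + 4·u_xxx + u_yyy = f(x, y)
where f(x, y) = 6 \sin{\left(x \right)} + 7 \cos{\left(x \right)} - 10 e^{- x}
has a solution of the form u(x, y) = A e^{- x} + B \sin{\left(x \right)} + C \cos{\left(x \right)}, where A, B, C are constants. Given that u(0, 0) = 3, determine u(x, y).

Answer: u(x, y) = - 2 \sin{\left(x \right)} + \cos{\left(x \right)} + 2 e^{- x}

Derivation:
Substitute the ansatz u = A e^{- x} + B \sin{\left(x \right)} + C \cos{\left(x \right)} into the left-hand side.
Derivatives of the ansatz:
  u_xxxx = A e^{- x} + B \sin{\left(x \right)} + C \cos{\left(x \right)}
  u_xxx = - A e^{- x} - B \cos{\left(x \right)} + C \sin{\left(x \right)}
  u_yyy = 0
Term by term:
  -u_xxxx = - A e^{- x} - B \sin{\left(x \right)} - C \cos{\left(x \right)}
  4·u_xxx = - 4 A e^{- x} - 4 B \cos{\left(x \right)} + 4 C \sin{\left(x \right)}
  u_yyy = 0
So the left-hand side equals
  - 5 A e^{- x} - B \sin{\left(x \right)} - 4 B \cos{\left(x \right)} + 4 C \sin{\left(x \right)} - C \cos{\left(x \right)}
This must equal f(x, y) = 6 \sin{\left(x \right)} + 7 \cos{\left(x \right)} - 10 e^{- x} identically.
Matching coefficients of the independent functions:
  [e^{- x}]:  - 5 A = -10
  [\sin{\left(x \right)}]:  - B + 4 C = 6
  [\cos{\left(x \right)}]:  - 4 B - C = 7
Solving: A = 2, B = -2, C = 1.
Check against the point condition:
  u(0, 0) = 3  ⟹  A + C = 3  ✓
Hence u(x, y) = - 2 \sin{\left(x \right)} + \cos{\left(x \right)} + 2 e^{- x}.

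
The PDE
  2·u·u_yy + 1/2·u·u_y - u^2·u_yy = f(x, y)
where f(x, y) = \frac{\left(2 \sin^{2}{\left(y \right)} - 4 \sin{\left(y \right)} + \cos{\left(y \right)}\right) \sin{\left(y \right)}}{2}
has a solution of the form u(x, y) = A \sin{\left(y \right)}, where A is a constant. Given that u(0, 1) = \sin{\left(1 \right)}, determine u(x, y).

Answer: u(x, y) = \sin{\left(y \right)}

Derivation:
Substitute the ansatz u = A \sin{\left(y \right)} into the left-hand side.
Derivatives of the ansatz:
  u_yy = - A \sin{\left(y \right)}
  u_y = A \cos{\left(y \right)}
Term by term:
  2·u·u_yy = - 2 A^{2} \sin^{2}{\left(y \right)}
  1/2·u·u_y = \frac{A^{2} \sin{\left(y \right)} \cos{\left(y \right)}}{2}
  -u^2·u_yy = A^{3} \sin^{3}{\left(y \right)}
So the left-hand side equals
  A^{3} \sin^{3}{\left(y \right)} - 2 A^{2} \sin^{2}{\left(y \right)} + \frac{A^{2} \sin{\left(y \right)} \cos{\left(y \right)}}{2}
This must equal f(x, y) identically; expanded, f = \sin^{3}{\left(y \right)} - 2 \sin^{2}{\left(y \right)} + \frac{\sin{\left(y \right)} \cos{\left(y \right)}}{2}.
Matching coefficients of the independent functions:
  [\sin{\left(y \right)} \cos{\left(y \right)}]:  \frac{A^{2}}{2} = \frac{1}{2}
  [\sin^{2}{\left(y \right)}]:  - 2 A^{2} = -2
  [\sin^{3}{\left(y \right)}]:  A^{3} = 1
Solving: A = 1.
Check against the point condition:
  u(0, 1) = \sin{\left(1 \right)}  ⟹  A \sin{\left(1 \right)} = \sin{\left(1 \right)}  ✓
Hence u(x, y) = \sin{\left(y \right)}.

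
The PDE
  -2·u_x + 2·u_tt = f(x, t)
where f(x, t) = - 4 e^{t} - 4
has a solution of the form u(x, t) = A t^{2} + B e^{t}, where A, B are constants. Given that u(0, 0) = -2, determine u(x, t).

Substitute the ansatz u = A t^{2} + B e^{t} into the left-hand side.
Derivatives of the ansatz:
  u_x = 0
  u_tt = 2 A + B e^{t}
Term by term:
  -2·u_x = 0
  2·u_tt = 4 A + 2 B e^{t}
So the left-hand side equals
  4 A + 2 B e^{t}
This must equal f(x, t) = - 4 e^{t} - 4 identically.
Matching coefficients of the independent functions:
  [constant term]:  4 A = -4
  [e^{t}]:  2 B = -4
Solving: A = -1, B = -2.
Check against the point condition:
  u(0, 0) = -2  ⟹  B = -2  ✓
Hence u(x, t) = - t^{2} - 2 e^{t}.

Answer: u(x, t) = - t^{2} - 2 e^{t}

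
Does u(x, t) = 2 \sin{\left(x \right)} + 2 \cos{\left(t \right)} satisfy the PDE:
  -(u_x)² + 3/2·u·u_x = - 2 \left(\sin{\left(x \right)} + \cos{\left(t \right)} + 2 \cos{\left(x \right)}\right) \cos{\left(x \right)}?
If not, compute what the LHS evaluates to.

Evaluate each term of the left-hand side for u = 2 \sin{\left(x \right)} + 2 \cos{\left(t \right)}.
Derivatives:
  u_x = 2 \cos{\left(x \right)}
Terms:
  -(u_x)² = - 4 \cos^{2}{\left(x \right)}
  3/2·u·u_x = 6 \left(\sin{\left(x \right)} + \cos{\left(t \right)}\right) \cos{\left(x \right)}
Sum: LHS = 2 \left(3 \sin{\left(x \right)} + 3 \cos{\left(t \right)} - 2 \cos{\left(x \right)}\right) \cos{\left(x \right)}
Given right-hand side: - 2 \left(\sin{\left(x \right)} + \cos{\left(t \right)} + 2 \cos{\left(x \right)}\right) \cos{\left(x \right)}. Difference LHS − RHS = 8 \left(\sin{\left(x \right)} + \cos{\left(t \right)}\right) \cos{\left(x \right)} ≠ 0, so u is not a solution.

Answer: No, the LHS evaluates to 2 \left(3 \sin{\left(x \right)} + 3 \cos{\left(t \right)} - 2 \cos{\left(x \right)}\right) \cos{\left(x \right)}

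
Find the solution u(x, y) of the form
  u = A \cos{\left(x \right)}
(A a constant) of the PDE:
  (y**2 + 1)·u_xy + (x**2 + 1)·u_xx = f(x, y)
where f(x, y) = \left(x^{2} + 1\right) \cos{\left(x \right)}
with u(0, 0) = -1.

Substitute the ansatz u = A \cos{\left(x \right)} into the left-hand side.
Derivatives of the ansatz:
  u_xy = 0
  u_xx = - A \cos{\left(x \right)}
Term by term:
  (y**2 + 1)·u_xy = 0
  (x**2 + 1)·u_xx = - A x^{2} \cos{\left(x \right)} - A \cos{\left(x \right)}
So the left-hand side equals
  - A x^{2} \cos{\left(x \right)} - A \cos{\left(x \right)}
This must equal f(x, y) identically; expanded, f = x^{2} \cos{\left(x \right)} + \cos{\left(x \right)}.
Matching coefficients of the independent functions:
  [x^{2} \cos{\left(x \right)}, \cos{\left(x \right)}]:  - A = 1
Solving: A = -1.
Check against the point condition:
  u(0, 0) = -1  ⟹  A = -1  ✓
Hence u(x, y) = - \cos{\left(x \right)}.

Answer: u(x, y) = - \cos{\left(x \right)}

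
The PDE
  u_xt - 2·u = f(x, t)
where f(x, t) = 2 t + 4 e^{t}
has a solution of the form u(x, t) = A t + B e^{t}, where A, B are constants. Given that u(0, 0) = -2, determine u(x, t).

Substitute the ansatz u = A t + B e^{t} into the left-hand side.
Derivatives of the ansatz:
  u_xt = 0
Term by term:
  u_xt = 0
  -2·u = - 2 A t - 2 B e^{t}
So the left-hand side equals
  - 2 A t - 2 B e^{t}
This must equal f(x, t) = 2 t + 4 e^{t} identically.
Matching coefficients of the independent functions:
  [t]:  - 2 A = 2
  [e^{t}]:  - 2 B = 4
Solving: A = -1, B = -2.
Check against the point condition:
  u(0, 0) = -2  ⟹  B = -2  ✓
Hence u(x, t) = - t - 2 e^{t}.

Answer: u(x, t) = - t - 2 e^{t}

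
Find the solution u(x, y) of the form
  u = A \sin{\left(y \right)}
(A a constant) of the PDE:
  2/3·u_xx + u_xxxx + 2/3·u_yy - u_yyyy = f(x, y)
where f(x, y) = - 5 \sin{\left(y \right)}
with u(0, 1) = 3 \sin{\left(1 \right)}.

Answer: u(x, y) = 3 \sin{\left(y \right)}

Derivation:
Substitute the ansatz u = A \sin{\left(y \right)} into the left-hand side.
Derivatives of the ansatz:
  u_xx = 0
  u_xxxx = 0
  u_yy = - A \sin{\left(y \right)}
  u_yyyy = A \sin{\left(y \right)}
Term by term:
  2/3·u_xx = 0
  u_xxxx = 0
  2/3·u_yy = - \frac{2 A \sin{\left(y \right)}}{3}
  -u_yyyy = - A \sin{\left(y \right)}
So the left-hand side equals
  - \frac{5 A \sin{\left(y \right)}}{3}
This must equal f(x, y) = - 5 \sin{\left(y \right)} identically.
Matching coefficients of the independent functions:
  [\sin{\left(y \right)}]:  - \frac{5 A}{3} = -5
Solving: A = 3.
Check against the point condition:
  u(0, 1) = 3 \sin{\left(1 \right)}  ⟹  A \sin{\left(1 \right)} = 3 \sin{\left(1 \right)}  ✓
Hence u(x, y) = 3 \sin{\left(y \right)}.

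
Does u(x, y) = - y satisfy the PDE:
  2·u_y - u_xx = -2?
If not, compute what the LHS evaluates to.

Evaluate each term of the left-hand side for u = - y.
Derivatives:
  u_y = -1
  u_xx = 0
Terms:
  2·u_y = -2
  -u_xx = 0
Sum: LHS = -2
This is exactly the given right-hand side, so u is a solution.

Answer: Yes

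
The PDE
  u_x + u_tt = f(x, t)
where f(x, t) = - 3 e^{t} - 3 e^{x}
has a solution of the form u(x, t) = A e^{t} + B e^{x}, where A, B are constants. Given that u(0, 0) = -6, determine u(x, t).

Substitute the ansatz u = A e^{t} + B e^{x} into the left-hand side.
Derivatives of the ansatz:
  u_x = B e^{x}
  u_tt = A e^{t}
Term by term:
  u_x = B e^{x}
  u_tt = A e^{t}
So the left-hand side equals
  A e^{t} + B e^{x}
This must equal f(x, t) = - 3 e^{t} - 3 e^{x} identically.
Matching coefficients of the independent functions:
  [e^{t}]:  A = -3
  [e^{x}]:  B = -3
Solving: A = -3, B = -3.
Check against the point condition:
  u(0, 0) = -6  ⟹  A + B = -6  ✓
Hence u(x, t) = - 3 e^{t} - 3 e^{x}.

Answer: u(x, t) = - 3 e^{t} - 3 e^{x}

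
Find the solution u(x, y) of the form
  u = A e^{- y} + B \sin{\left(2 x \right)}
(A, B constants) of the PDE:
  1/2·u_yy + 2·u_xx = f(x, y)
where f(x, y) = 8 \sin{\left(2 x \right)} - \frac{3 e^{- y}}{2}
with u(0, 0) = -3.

Substitute the ansatz u = A e^{- y} + B \sin{\left(2 x \right)} into the left-hand side.
Derivatives of the ansatz:
  u_yy = A e^{- y}
  u_xx = - 4 B \sin{\left(2 x \right)}
Term by term:
  1/2·u_yy = \frac{A e^{- y}}{2}
  2·u_xx = - 8 B \sin{\left(2 x \right)}
So the left-hand side equals
  \frac{A e^{- y}}{2} - 8 B \sin{\left(2 x \right)}
This must equal f(x, y) = 8 \sin{\left(2 x \right)} - \frac{3 e^{- y}}{2} identically.
Matching coefficients of the independent functions:
  [e^{- y}]:  \frac{A}{2} = - \frac{3}{2}
  [\sin{\left(2 x \right)}]:  - 8 B = 8
Solving: A = -3, B = -1.
Check against the point condition:
  u(0, 0) = -3  ⟹  A = -3  ✓
Hence u(x, y) = - \sin{\left(2 x \right)} - 3 e^{- y}.

Answer: u(x, y) = - \sin{\left(2 x \right)} - 3 e^{- y}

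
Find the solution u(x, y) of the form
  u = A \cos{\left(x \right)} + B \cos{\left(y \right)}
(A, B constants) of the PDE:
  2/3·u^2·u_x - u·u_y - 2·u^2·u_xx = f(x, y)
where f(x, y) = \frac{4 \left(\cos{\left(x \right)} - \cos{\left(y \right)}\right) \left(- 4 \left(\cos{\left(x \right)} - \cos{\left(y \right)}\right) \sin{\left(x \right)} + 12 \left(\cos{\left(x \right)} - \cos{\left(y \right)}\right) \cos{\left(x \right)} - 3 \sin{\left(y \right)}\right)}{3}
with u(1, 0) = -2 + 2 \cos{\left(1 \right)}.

Substitute the ansatz u = A \cos{\left(x \right)} + B \cos{\left(y \right)} into the left-hand side.
Derivatives of the ansatz:
  u_x = - A \sin{\left(x \right)}
  u_y = - B \sin{\left(y \right)}
  u_xx = - A \cos{\left(x \right)}
Term by term:
  2/3·u^2·u_x = - \frac{2 A^{3} \sin{\left(x \right)} \cos^{2}{\left(x \right)}}{3} - \frac{4 A^{2} B \sin{\left(x \right)} \cos{\left(x \right)} \cos{\left(y \right)}}{3} - \frac{2 A B^{2} \sin{\left(x \right)} \cos^{2}{\left(y \right)}}{3}
  -u·u_y = A B \sin{\left(y \right)} \cos{\left(x \right)} + B^{2} \sin{\left(y \right)} \cos{\left(y \right)}
  -2·u^2·u_xx = 2 A^{3} \cos^{3}{\left(x \right)} + 4 A^{2} B \cos^{2}{\left(x \right)} \cos{\left(y \right)} + 2 A B^{2} \cos{\left(x \right)} \cos^{2}{\left(y \right)}
So the left-hand side equals
  - \frac{2 A^{3} \sin{\left(x \right)} \cos^{2}{\left(x \right)}}{3} + 2 A^{3} \cos^{3}{\left(x \right)} - \frac{4 A^{2} B \sin{\left(x \right)} \cos{\left(x \right)} \cos{\left(y \right)}}{3} + 4 A^{2} B \cos^{2}{\left(x \right)} \cos{\left(y \right)} - \frac{2 A B^{2} \sin{\left(x \right)} \cos^{2}{\left(y \right)}}{3} + 2 A B^{2} \cos{\left(x \right)} \cos^{2}{\left(y \right)} + A B \sin{\left(y \right)} \cos{\left(x \right)} + B^{2} \sin{\left(y \right)} \cos{\left(y \right)}
This must equal f(x, y) identically; expanded, f = - \frac{16 \sin{\left(x \right)} \cos^{2}{\left(x \right)}}{3} + \frac{32 \sin{\left(x \right)} \cos{\left(x \right)} \cos{\left(y \right)}}{3} - \frac{16 \sin{\left(x \right)} \cos^{2}{\left(y \right)}}{3} - 4 \sin{\left(y \right)} \cos{\left(x \right)} + 4 \sin{\left(y \right)} \cos{\left(y \right)} + 16 \cos^{3}{\left(x \right)} - 32 \cos^{2}{\left(x \right)} \cos{\left(y \right)} + 16 \cos{\left(x \right)} \cos^{2}{\left(y \right)}.
Matching coefficients of the independent functions:
  [\sin{\left(x \right)} \cos^{2}{\left(x \right)}]:  - \frac{2 A^{3}}{3} = - \frac{16}{3}
  [\sin{\left(x \right)} \cos^{2}{\left(y \right)}]:  - \frac{2 A B^{2}}{3} = - \frac{16}{3}
  [\sin{\left(y \right)} \cos{\left(x \right)}]:  A B = -4
  [\sin{\left(y \right)} \cos{\left(y \right)}]:  B^{2} = 4
  [\cos{\left(x \right)} \cos^{2}{\left(y \right)}]:  2 A B^{2} = 16
  [\cos^{2}{\left(x \right)} \cos{\left(y \right)}]:  4 A^{2} B = -32
  [\sin{\left(x \right)} \cos{\left(x \right)} \cos{\left(y \right)}]:  - \frac{4 A^{2} B}{3} = \frac{32}{3}
  [\cos^{3}{\left(x \right)}]:  2 A^{3} = 16
Solving: A = 2, B = -2.
Check against the point condition:
  u(1, 0) = -2 + 2 \cos{\left(1 \right)}  ⟹  A \cos{\left(1 \right)} + B = -2 + 2 \cos{\left(1 \right)}  ✓
Hence u(x, y) = 2 \cos{\left(x \right)} - 2 \cos{\left(y \right)}.

Answer: u(x, y) = 2 \cos{\left(x \right)} - 2 \cos{\left(y \right)}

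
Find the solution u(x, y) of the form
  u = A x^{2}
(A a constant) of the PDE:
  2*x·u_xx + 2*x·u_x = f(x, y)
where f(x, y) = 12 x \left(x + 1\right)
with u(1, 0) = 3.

Substitute the ansatz u = A x^{2} into the left-hand side.
Derivatives of the ansatz:
  u_xx = 2 A
  u_x = 2 A x
Term by term:
  2*x·u_xx = 4 A x
  2*x·u_x = 4 A x^{2}
So the left-hand side equals
  4 A x^{2} + 4 A x
This must equal f(x, y) identically; expanded, f = 12 x^{2} + 12 x.
Matching coefficients of the independent functions:
  [x, x^{2}]:  4 A = 12
Solving: A = 3.
Check against the point condition:
  u(1, 0) = 3  ⟹  A = 3  ✓
Hence u(x, y) = 3 x^{2}.

Answer: u(x, y) = 3 x^{2}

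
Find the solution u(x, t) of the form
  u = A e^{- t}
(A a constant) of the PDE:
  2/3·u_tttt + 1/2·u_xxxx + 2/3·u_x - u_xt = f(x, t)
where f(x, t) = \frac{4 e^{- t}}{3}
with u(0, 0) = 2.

Substitute the ansatz u = A e^{- t} into the left-hand side.
Derivatives of the ansatz:
  u_tttt = A e^{- t}
  u_xxxx = 0
  u_x = 0
  u_xt = 0
Term by term:
  2/3·u_tttt = \frac{2 A e^{- t}}{3}
  1/2·u_xxxx = 0
  2/3·u_x = 0
  -u_xt = 0
So the left-hand side equals
  \frac{2 A e^{- t}}{3}
This must equal f(x, t) = \frac{4 e^{- t}}{3} identically.
Matching coefficients of the independent functions:
  [e^{- t}]:  \frac{2 A}{3} = \frac{4}{3}
Solving: A = 2.
Check against the point condition:
  u(0, 0) = 2  ⟹  A = 2  ✓
Hence u(x, t) = 2 e^{- t}.

Answer: u(x, t) = 2 e^{- t}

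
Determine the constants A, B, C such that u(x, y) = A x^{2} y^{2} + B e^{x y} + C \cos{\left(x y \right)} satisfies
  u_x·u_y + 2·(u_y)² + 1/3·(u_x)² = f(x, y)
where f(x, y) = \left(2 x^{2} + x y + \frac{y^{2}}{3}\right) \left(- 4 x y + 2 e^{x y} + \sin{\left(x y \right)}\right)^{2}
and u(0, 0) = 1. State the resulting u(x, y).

Substitute the ansatz u = A x^{2} y^{2} + B e^{x y} + C \cos{\left(x y \right)} into the left-hand side.
Derivatives of the ansatz:
  u_x = 2 A x y^{2} + B y e^{x y} - C y \sin{\left(x y \right)}
  u_y = 2 A x^{2} y + B x e^{x y} - C x \sin{\left(x y \right)}
Term by term:
  u_x·u_y = 4 A^{2} x^{3} y^{3} + 4 A B x^{2} y^{2} e^{x y} - 4 A C x^{2} y^{2} \sin{\left(x y \right)} + B^{2} x y e^{2 x y} - 2 B C x y e^{x y} \sin{\left(x y \right)} + C^{2} x y \sin^{2}{\left(x y \right)}
  2·(u_y)² = 8 A^{2} x^{4} y^{2} + 8 A B x^{3} y e^{x y} - 8 A C x^{3} y \sin{\left(x y \right)} + 2 B^{2} x^{2} e^{2 x y} - 4 B C x^{2} e^{x y} \sin{\left(x y \right)} + 2 C^{2} x^{2} \sin^{2}{\left(x y \right)}
  1/3·(u_x)² = \frac{4 A^{2} x^{2} y^{4}}{3} + \frac{4 A B x y^{3} e^{x y}}{3} - \frac{4 A C x y^{3} \sin{\left(x y \right)}}{3} + \frac{B^{2} y^{2} e^{2 x y}}{3} - \frac{2 B C y^{2} e^{x y} \sin{\left(x y \right)}}{3} + \frac{C^{2} y^{2} \sin^{2}{\left(x y \right)}}{3}
So the left-hand side equals
  8 A^{2} x^{4} y^{2} + 4 A^{2} x^{3} y^{3} + \frac{4 A^{2} x^{2} y^{4}}{3} + 8 A B x^{3} y e^{x y} + 4 A B x^{2} y^{2} e^{x y} + \frac{4 A B x y^{3} e^{x y}}{3} - 8 A C x^{3} y \sin{\left(x y \right)} - 4 A C x^{2} y^{2} \sin{\left(x y \right)} - \frac{4 A C x y^{3} \sin{\left(x y \right)}}{3} + 2 B^{2} x^{2} e^{2 x y} + B^{2} x y e^{2 x y} + \frac{B^{2} y^{2} e^{2 x y}}{3} - 4 B C x^{2} e^{x y} \sin{\left(x y \right)} - 2 B C x y e^{x y} \sin{\left(x y \right)} - \frac{2 B C y^{2} e^{x y} \sin{\left(x y \right)}}{3} + 2 C^{2} x^{2} \sin^{2}{\left(x y \right)} + C^{2} x y \sin^{2}{\left(x y \right)} + \frac{C^{2} y^{2} \sin^{2}{\left(x y \right)}}{3}
This must equal f(x, y) identically; expanded, f = 32 x^{4} y^{2} + 16 x^{3} y^{3} - 32 x^{3} y e^{x y} - 16 x^{3} y \sin{\left(x y \right)} + \frac{16 x^{2} y^{4}}{3} - 16 x^{2} y^{2} e^{x y} - 8 x^{2} y^{2} \sin{\left(x y \right)} + 8 x^{2} e^{2 x y} + 8 x^{2} e^{x y} \sin{\left(x y \right)} + 2 x^{2} \sin^{2}{\left(x y \right)} - \frac{16 x y^{3} e^{x y}}{3} - \frac{8 x y^{3} \sin{\left(x y \right)}}{3} + 4 x y e^{2 x y} + 4 x y e^{x y} \sin{\left(x y \right)} + x y \sin^{2}{\left(x y \right)} + \frac{4 y^{2} e^{2 x y}}{3} + \frac{4 y^{2} e^{x y} \sin{\left(x y \right)}}{3} + \frac{y^{2} \sin^{2}{\left(x y \right)}}{3}.
Matching coefficients of the independent functions:
(each divided by its leading coefficient; functions giving the same equation are listed together)
  [x^{2} y^{4}, x^{3} y^{3}, x^{4} y^{2}]:  A^{2} - 4 = 0
  [x^{2} e^{2 x y}, y^{2} e^{2 x y}, x y e^{2 x y}]:  B^{2} - 4 = 0
  [x^{2} \sin^{2}{\left(x y \right)}, y^{2} \sin^{2}{\left(x y \right)}, x y \sin^{2}{\left(x y \right)}]:  C^{2} - 1 = 0
  [x y^{3} e^{x y}, x^{2} y^{2} e^{x y}, x^{3} y e^{x y}]:  A B + 4 = 0
  [x y^{3} \sin{\left(x y \right)}, x^{2} y^{2} \sin{\left(x y \right)}, x^{3} y \sin{\left(x y \right)}]:  A C - 2 = 0
  [x^{2} e^{x y} \sin{\left(x y \right)}, y^{2} e^{x y} \sin{\left(x y \right)}, x y e^{x y} \sin{\left(x y \right)}]:  B C + 2 = 0
These equations allow (A, B, C) = (-2, 2, -1) or (2, -2, 1).
Impose the point condition(s):
  u(0, 0) = 1  ⟹  B + C = 1
Only A = -2, B = 2, C = -1 satisfies everything.
Hence u(x, y) = - 2 x^{2} y^{2} + 2 e^{x y} - \cos{\left(x y \right)}.

Answer: u(x, y) = - 2 x^{2} y^{2} + 2 e^{x y} - \cos{\left(x y \right)}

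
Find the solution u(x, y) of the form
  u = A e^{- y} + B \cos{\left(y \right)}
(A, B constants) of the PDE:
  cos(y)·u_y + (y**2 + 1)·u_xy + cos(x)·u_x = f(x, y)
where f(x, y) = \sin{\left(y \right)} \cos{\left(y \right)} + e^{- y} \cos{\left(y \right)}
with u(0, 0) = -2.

Answer: u(x, y) = - \cos{\left(y \right)} - e^{- y}

Derivation:
Substitute the ansatz u = A e^{- y} + B \cos{\left(y \right)} into the left-hand side.
Derivatives of the ansatz:
  u_y = - A e^{- y} - B \sin{\left(y \right)}
  u_xy = 0
  u_x = 0
Term by term:
  cos(y)·u_y = - A e^{- y} \cos{\left(y \right)} - B \sin{\left(y \right)} \cos{\left(y \right)}
  (y**2 + 1)·u_xy = 0
  cos(x)·u_x = 0
So the left-hand side equals
  - A e^{- y} \cos{\left(y \right)} - B \sin{\left(y \right)} \cos{\left(y \right)}
This must equal f(x, y) = \sin{\left(y \right)} \cos{\left(y \right)} + e^{- y} \cos{\left(y \right)} identically.
Matching coefficients of the independent functions:
  [e^{- y} \cos{\left(y \right)}]:  - A = 1
  [\sin{\left(y \right)} \cos{\left(y \right)}]:  - B = 1
Solving: A = -1, B = -1.
Check against the point condition:
  u(0, 0) = -2  ⟹  A + B = -2  ✓
Hence u(x, y) = - \cos{\left(y \right)} - e^{- y}.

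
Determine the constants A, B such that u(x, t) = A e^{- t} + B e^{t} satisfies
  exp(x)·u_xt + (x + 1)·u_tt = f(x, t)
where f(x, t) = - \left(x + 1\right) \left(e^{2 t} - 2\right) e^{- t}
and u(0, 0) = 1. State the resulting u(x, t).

Substitute the ansatz u = A e^{- t} + B e^{t} into the left-hand side.
Derivatives of the ansatz:
  u_xt = 0
  u_tt = A e^{- t} + B e^{t}
Term by term:
  exp(x)·u_xt = 0
  (x + 1)·u_tt = A x e^{- t} + A e^{- t} + B x e^{t} + B e^{t}
So the left-hand side equals
  A x e^{- t} + A e^{- t} + B x e^{t} + B e^{t}
This must equal f(x, t) identically; expanded, f = - x e^{t} + 2 x e^{- t} - e^{t} + 2 e^{- t}.
Matching coefficients of the independent functions:
  [x e^{- t}, e^{- t}]:  A = 2
  [x e^{t}, e^{t}]:  B = -1
Solving: A = 2, B = -1.
Check against the point condition:
  u(0, 0) = 1  ⟹  A + B = 1  ✓
Hence u(x, t) = - e^{t} + 2 e^{- t}.

Answer: u(x, t) = - e^{t} + 2 e^{- t}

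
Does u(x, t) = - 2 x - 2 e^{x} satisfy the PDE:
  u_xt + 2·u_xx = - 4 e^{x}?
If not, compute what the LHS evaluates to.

Evaluate each term of the left-hand side for u = - 2 x - 2 e^{x}.
Derivatives:
  u_xt = 0
  u_xx = - 2 e^{x}
Terms:
  u_xt = 0
  2·u_xx = - 4 e^{x}
Sum: LHS = - 4 e^{x}
This is exactly the given right-hand side, so u is a solution.

Answer: Yes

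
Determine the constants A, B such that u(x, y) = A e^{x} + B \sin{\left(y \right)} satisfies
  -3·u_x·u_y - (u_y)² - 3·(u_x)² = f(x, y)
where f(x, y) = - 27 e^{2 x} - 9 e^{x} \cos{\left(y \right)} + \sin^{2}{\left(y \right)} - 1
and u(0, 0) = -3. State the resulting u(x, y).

Answer: u(x, y) = - 3 e^{x} - \sin{\left(y \right)}

Derivation:
Substitute the ansatz u = A e^{x} + B \sin{\left(y \right)} into the left-hand side.
Derivatives of the ansatz:
  u_x = A e^{x}
  u_y = B \cos{\left(y \right)}
Term by term:
  -3·u_x·u_y = - 3 A B e^{x} \cos{\left(y \right)}
  -(u_y)² = - B^{2} \cos^{2}{\left(y \right)}
  -3·(u_x)² = - 3 A^{2} e^{2 x}
So the left-hand side equals
  - 3 A^{2} e^{2 x} - 3 A B e^{x} \cos{\left(y \right)} - B^{2} \cos^{2}{\left(y \right)}
This must equal f(x, y) identically; expanded, f = - 27 e^{2 x} - 9 e^{x} \cos{\left(y \right)} - \cos^{2}{\left(y \right)}.
Matching coefficients of the independent functions:
  [e^{x} \cos{\left(y \right)}]:  - 3 A B = -9
  [e^{2 x}]:  - 3 A^{2} = -27
  [\cos^{2}{\left(y \right)}]:  - B^{2} = -1
These equations allow (A, B) = (-3, -1) or (3, 1).
Impose the point condition(s):
  u(0, 0) = -3  ⟹  A = -3
Only A = -3, B = -1 satisfies everything.
Hence u(x, y) = - 3 e^{x} - \sin{\left(y \right)}.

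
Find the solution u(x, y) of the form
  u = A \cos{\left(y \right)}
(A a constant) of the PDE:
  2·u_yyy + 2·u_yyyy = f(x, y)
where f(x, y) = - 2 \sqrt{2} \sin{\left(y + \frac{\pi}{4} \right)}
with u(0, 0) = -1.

Substitute the ansatz u = A \cos{\left(y \right)} into the left-hand side.
Derivatives of the ansatz:
  u_yyy = A \sin{\left(y \right)}
  u_yyyy = A \cos{\left(y \right)}
Term by term:
  2·u_yyy = 2 A \sin{\left(y \right)}
  2·u_yyyy = 2 A \cos{\left(y \right)}
So the left-hand side equals
  2 A \sin{\left(y \right)} + 2 A \cos{\left(y \right)}
This must equal f(x, y) identically; expanded, f = - 2 \sin{\left(y \right)} - 2 \cos{\left(y \right)}.
Matching coefficients of the independent functions:
  [\sin{\left(y \right)}, \cos{\left(y \right)}]:  2 A = -2
Solving: A = -1.
Check against the point condition:
  u(0, 0) = -1  ⟹  A = -1  ✓
Hence u(x, y) = - \cos{\left(y \right)}.

Answer: u(x, y) = - \cos{\left(y \right)}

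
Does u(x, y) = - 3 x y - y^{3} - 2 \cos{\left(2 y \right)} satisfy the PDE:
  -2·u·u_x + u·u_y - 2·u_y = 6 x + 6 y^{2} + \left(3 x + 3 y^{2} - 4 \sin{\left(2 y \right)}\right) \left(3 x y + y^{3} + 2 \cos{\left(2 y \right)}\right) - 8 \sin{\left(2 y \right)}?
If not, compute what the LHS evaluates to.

Evaluate each term of the left-hand side for u = - 3 x y - y^{3} - 2 \cos{\left(2 y \right)}.
Derivatives:
  u_x = - 3 y
  u_y = - 3 x - 3 y^{2} + 4 \sin{\left(2 y \right)}
Terms:
  -2·u·u_x = - 6 y \left(3 x y + y^{3} + 2 \cos{\left(2 y \right)}\right)
  u·u_y = \left(3 x + 3 y^{2} - 4 \sin{\left(2 y \right)}\right) \left(3 x y + y^{3} + 2 \cos{\left(2 y \right)}\right)
  -2·u_y = 6 x + 6 y^{2} - 8 \sin{\left(2 y \right)}
Sum: LHS = 6 x + 6 y^{2} - 6 y \left(3 x y + y^{3} + 2 \cos{\left(2 y \right)}\right) + \left(3 x + 3 y^{2} - 4 \sin{\left(2 y \right)}\right) \left(3 x y + y^{3} + 2 \cos{\left(2 y \right)}\right) - 8 \sin{\left(2 y \right)}
Given right-hand side: 6 x + 6 y^{2} + \left(3 x + 3 y^{2} - 4 \sin{\left(2 y \right)}\right) \left(3 x y + y^{3} + 2 \cos{\left(2 y \right)}\right) - 8 \sin{\left(2 y \right)}. Difference LHS − RHS = - 6 y \left(3 x y + y^{3} + 2 \cos{\left(2 y \right)}\right) ≠ 0, so u is not a solution.

Answer: No, the LHS evaluates to 6 x + 6 y^{2} - 6 y \left(3 x y + y^{3} + 2 \cos{\left(2 y \right)}\right) + \left(3 x + 3 y^{2} - 4 \sin{\left(2 y \right)}\right) \left(3 x y + y^{3} + 2 \cos{\left(2 y \right)}\right) - 8 \sin{\left(2 y \right)}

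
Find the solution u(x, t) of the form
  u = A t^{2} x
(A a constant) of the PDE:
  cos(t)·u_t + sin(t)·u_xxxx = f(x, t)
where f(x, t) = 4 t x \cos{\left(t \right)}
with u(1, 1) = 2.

Answer: u(x, t) = 2 t^{2} x

Derivation:
Substitute the ansatz u = A t^{2} x into the left-hand side.
Derivatives of the ansatz:
  u_t = 2 A t x
  u_xxxx = 0
Term by term:
  cos(t)·u_t = 2 A t x \cos{\left(t \right)}
  sin(t)·u_xxxx = 0
So the left-hand side equals
  2 A t x \cos{\left(t \right)}
This must equal f(x, t) = 4 t x \cos{\left(t \right)} identically.
Matching coefficients of the independent functions:
  [t x \cos{\left(t \right)}]:  2 A = 4
Solving: A = 2.
Check against the point condition:
  u(1, 1) = 2  ⟹  A = 2  ✓
Hence u(x, t) = 2 t^{2} x.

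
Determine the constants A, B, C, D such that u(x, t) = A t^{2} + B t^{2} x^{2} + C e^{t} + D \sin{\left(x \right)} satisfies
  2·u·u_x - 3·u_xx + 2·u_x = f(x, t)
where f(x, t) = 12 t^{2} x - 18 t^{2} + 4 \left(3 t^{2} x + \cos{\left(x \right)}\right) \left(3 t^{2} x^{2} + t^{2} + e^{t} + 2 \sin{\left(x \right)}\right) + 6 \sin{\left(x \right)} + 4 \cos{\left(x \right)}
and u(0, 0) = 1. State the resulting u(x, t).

Substitute the ansatz u = A t^{2} + B t^{2} x^{2} + C e^{t} + D \sin{\left(x \right)} into the left-hand side.
Derivatives of the ansatz:
  u_x = 2 B t^{2} x + D \cos{\left(x \right)}
  u_xx = 2 B t^{2} - D \sin{\left(x \right)}
Term by term:
  2·u·u_x = 4 A B t^{4} x + 2 A D t^{2} \cos{\left(x \right)} + 4 B^{2} t^{4} x^{3} + 4 B C t^{2} x e^{t} + 2 B D t^{2} x^{2} \cos{\left(x \right)} + 4 B D t^{2} x \sin{\left(x \right)} + 2 C D e^{t} \cos{\left(x \right)} + 2 D^{2} \sin{\left(x \right)} \cos{\left(x \right)}
  -3·u_xx = - 6 B t^{2} + 3 D \sin{\left(x \right)}
  2·u_x = 4 B t^{2} x + 2 D \cos{\left(x \right)}
So the left-hand side equals
  4 A B t^{4} x + 2 A D t^{2} \cos{\left(x \right)} + 4 B^{2} t^{4} x^{3} + 4 B C t^{2} x e^{t} + 2 B D t^{2} x^{2} \cos{\left(x \right)} + 4 B D t^{2} x \sin{\left(x \right)} + 4 B t^{2} x - 6 B t^{2} + 2 C D e^{t} \cos{\left(x \right)} + 2 D^{2} \sin{\left(x \right)} \cos{\left(x \right)} + 3 D \sin{\left(x \right)} + 2 D \cos{\left(x \right)}
This must equal f(x, t) identically; expanded, f = 36 t^{4} x^{3} + 12 t^{4} x + 12 t^{2} x^{2} \cos{\left(x \right)} + 12 t^{2} x e^{t} + 24 t^{2} x \sin{\left(x \right)} + 12 t^{2} x + 4 t^{2} \cos{\left(x \right)} - 18 t^{2} + 4 e^{t} \cos{\left(x \right)} + 8 \sin{\left(x \right)} \cos{\left(x \right)} + 6 \sin{\left(x \right)} + 4 \cos{\left(x \right)}.
Matching coefficients of the independent functions:
  [t^{2}]:  - 6 B = -18
  [t^{2} x]:  4 B = 12
  [t^{2} \cos{\left(x \right)}]:  2 A D = 4
  [t^{4} x]:  4 A B = 12
  [t^{4} x^{3}]:  4 B^{2} = 36
  [e^{t} \cos{\left(x \right)}]:  2 C D = 4
  [\sin{\left(x \right)} \cos{\left(x \right)}]:  2 D^{2} = 8
  [t^{2} x e^{t}]:  4 B C = 12
  [t^{2} x \sin{\left(x \right)}]:  4 B D = 24
  [t^{2} x^{2} \cos{\left(x \right)}]:  2 B D = 12
  [\sin{\left(x \right)}]:  3 D = 6
  [\cos{\left(x \right)}]:  2 D = 4
Solving: A = 1, B = 3, C = 1, D = 2.
Check against the point condition:
  u(0, 0) = 1  ⟹  C = 1  ✓
Hence u(x, t) = 3 t^{2} x^{2} + t^{2} + e^{t} + 2 \sin{\left(x \right)}.

Answer: u(x, t) = 3 t^{2} x^{2} + t^{2} + e^{t} + 2 \sin{\left(x \right)}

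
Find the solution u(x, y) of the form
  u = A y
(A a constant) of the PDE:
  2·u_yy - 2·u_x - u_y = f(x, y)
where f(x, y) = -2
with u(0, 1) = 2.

Substitute the ansatz u = A y into the left-hand side.
Derivatives of the ansatz:
  u_yy = 0
  u_x = 0
  u_y = A
Term by term:
  2·u_yy = 0
  -2·u_x = 0
  -u_y = - A
So the left-hand side equals
  - A
This must equal f(x, y) = -2 identically.
Matching coefficients of the independent functions:
  [constant term]:  - A = -2
Solving: A = 2.
Check against the point condition:
  u(0, 1) = 2  ⟹  A = 2  ✓
Hence u(x, y) = 2 y.

Answer: u(x, y) = 2 y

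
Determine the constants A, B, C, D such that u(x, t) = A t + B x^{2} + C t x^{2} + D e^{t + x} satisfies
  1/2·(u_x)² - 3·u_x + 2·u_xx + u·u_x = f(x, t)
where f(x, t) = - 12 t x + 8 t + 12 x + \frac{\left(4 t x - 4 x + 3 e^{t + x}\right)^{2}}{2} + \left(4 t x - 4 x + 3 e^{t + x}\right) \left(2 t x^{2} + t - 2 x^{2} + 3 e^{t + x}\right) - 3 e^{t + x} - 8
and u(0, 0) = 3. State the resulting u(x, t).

Substitute the ansatz u = A t + B x^{2} + C t x^{2} + D e^{t + x} into the left-hand side.
Derivatives of the ansatz:
  u_x = 2 B x + 2 C t x + D e^{t} e^{x}
  u_xx = 2 B + 2 C t + D e^{t} e^{x}
Term by term:
  1/2·(u_x)² = 2 B^{2} x^{2} + 4 B C t x^{2} + 2 B D x e^{t} e^{x} + 2 C^{2} t^{2} x^{2} + 2 C D t x e^{t} e^{x} + \frac{D^{2} e^{2 t} e^{2 x}}{2}
  -3·u_x = - 6 B x - 6 C t x - 3 D e^{t} e^{x}
  2·u_xx = 4 B + 4 C t + 2 D e^{t} e^{x}
  u·u_x = 2 A B t x + 2 A C t^{2} x + A D t e^{t} e^{x} + 2 B^{2} x^{3} + 4 B C t x^{3} + B D x^{2} e^{t} e^{x} + 2 B D x e^{t} e^{x} + 2 C^{2} t^{2} x^{3} + C D t x^{2} e^{t} e^{x} + 2 C D t x e^{t} e^{x} + D^{2} e^{2 t} e^{2 x}
So the left-hand side equals
  2 A B t x + 2 A C t^{2} x + A D t e^{t} e^{x} + 2 B^{2} x^{3} + 2 B^{2} x^{2} + 4 B C t x^{3} + 4 B C t x^{2} + B D x^{2} e^{t} e^{x} + 4 B D x e^{t} e^{x} - 6 B x + 4 B + 2 C^{2} t^{2} x^{3} + 2 C^{2} t^{2} x^{2} + C D t x^{2} e^{t} e^{x} + 4 C D t x e^{t} e^{x} - 6 C t x + 4 C t + \frac{3 D^{2} e^{2 t} e^{2 x}}{2} - D e^{t} e^{x}
This must equal f(x, t) identically; expanded, f = 8 t^{2} x^{3} + 8 t^{2} x^{2} + 4 t^{2} x - 16 t x^{3} + 6 t x^{2} e^{t} e^{x} - 16 t x^{2} + 24 t x e^{t} e^{x} - 16 t x + 3 t e^{t} e^{x} + 8 t + 8 x^{3} - 6 x^{2} e^{t} e^{x} + 8 x^{2} - 24 x e^{t} e^{x} + 12 x + \frac{27 e^{2 t} e^{2 x}}{2} - 3 e^{t} e^{x} - 8.
Matching coefficients of the independent functions:
(each divided by its leading coefficient; functions giving the same equation are listed together)
  [constant term, x]:  B + 2 = 0
  [t]:  C - 2 = 0
  [x^{2}, x^{3}]:  B^{2} - 4 = 0
  [t x]:  A B - 3 C + 8 = 0
  [t x^{2}, t x^{3}]:  B C + 4 = 0
  [t^{2} x]:  A C - 2 = 0
  [t^{2} x^{2}, t^{2} x^{3}]:  C^{2} - 4 = 0
  [e^{t} e^{x}]:  D - 3 = 0
  [e^{2 t} e^{2 x}]:  D^{2} - 9 = 0
  [t e^{t} e^{x}]:  A D - 3 = 0
  [x e^{t} e^{x}, x^{2} e^{t} e^{x}]:  B D + 6 = 0
  [t x e^{t} e^{x}, t x^{2} e^{t} e^{x}]:  C D - 6 = 0
Solving: A = 1, B = -2, C = 2, D = 3.
Check against the point condition:
  u(0, 0) = 3  ⟹  D = 3  ✓
Hence u(x, t) = 2 t x^{2} + t - 2 x^{2} + 3 e^{t + x}.

Answer: u(x, t) = 2 t x^{2} + t - 2 x^{2} + 3 e^{t + x}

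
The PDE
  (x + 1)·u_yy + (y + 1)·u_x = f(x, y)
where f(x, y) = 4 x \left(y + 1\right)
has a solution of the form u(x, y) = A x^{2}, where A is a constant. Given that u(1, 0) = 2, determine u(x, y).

Substitute the ansatz u = A x^{2} into the left-hand side.
Derivatives of the ansatz:
  u_yy = 0
  u_x = 2 A x
Term by term:
  (x + 1)·u_yy = 0
  (y + 1)·u_x = 2 A x y + 2 A x
So the left-hand side equals
  2 A x y + 2 A x
This must equal f(x, y) = 4 x \left(y + 1\right) identically.
Matching coefficients of the independent functions:
  [x, x y]:  2 A = 4
Solving: A = 2.
Check against the point condition:
  u(1, 0) = 2  ⟹  A = 2  ✓
Hence u(x, y) = 2 x^{2}.

Answer: u(x, y) = 2 x^{2}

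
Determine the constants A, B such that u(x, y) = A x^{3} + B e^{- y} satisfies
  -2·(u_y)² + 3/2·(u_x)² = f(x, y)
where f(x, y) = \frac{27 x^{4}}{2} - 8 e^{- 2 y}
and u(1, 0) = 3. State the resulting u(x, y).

Substitute the ansatz u = A x^{3} + B e^{- y} into the left-hand side.
Derivatives of the ansatz:
  u_y = - B e^{- y}
  u_x = 3 A x^{2}
Term by term:
  -2·(u_y)² = - 2 B^{2} e^{- 2 y}
  3/2·(u_x)² = \frac{27 A^{2} x^{4}}{2}
So the left-hand side equals
  \frac{27 A^{2} x^{4}}{2} - 2 B^{2} e^{- 2 y}
This must equal f(x, y) = \frac{27 x^{4}}{2} - 8 e^{- 2 y} identically.
Matching coefficients of the independent functions:
  [x^{4}]:  \frac{27 A^{2}}{2} = \frac{27}{2}
  [e^{- 2 y}]:  - 2 B^{2} = -8
These equations allow (A, B) = (-1, -2) or (-1, 2) or (1, -2) or (1, 2).
Impose the point condition(s):
  u(1, 0) = 3  ⟹  A + B = 3
Only A = 1, B = 2 satisfies everything.
Hence u(x, y) = x^{3} + 2 e^{- y}.

Answer: u(x, y) = x^{3} + 2 e^{- y}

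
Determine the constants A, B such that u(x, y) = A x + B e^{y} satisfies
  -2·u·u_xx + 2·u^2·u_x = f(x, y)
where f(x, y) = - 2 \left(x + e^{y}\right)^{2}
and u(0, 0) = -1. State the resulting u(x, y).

Substitute the ansatz u = A x + B e^{y} into the left-hand side.
Derivatives of the ansatz:
  u_xx = 0
  u_x = A
Term by term:
  -2·u·u_xx = 0
  2·u^2·u_x = 2 A^{3} x^{2} + 4 A^{2} B x e^{y} + 2 A B^{2} e^{2 y}
So the left-hand side equals
  2 A^{3} x^{2} + 4 A^{2} B x e^{y} + 2 A B^{2} e^{2 y}
This must equal f(x, y) identically; expanded, f = - 2 x^{2} - 4 x e^{y} - 2 e^{2 y}.
Matching coefficients of the independent functions:
  [x^{2}]:  2 A^{3} = -2
  [x e^{y}]:  4 A^{2} B = -4
  [e^{2 y}]:  2 A B^{2} = -2
Solving: A = -1, B = -1.
Check against the point condition:
  u(0, 0) = -1  ⟹  B = -1  ✓
Hence u(x, y) = - x - e^{y}.

Answer: u(x, y) = - x - e^{y}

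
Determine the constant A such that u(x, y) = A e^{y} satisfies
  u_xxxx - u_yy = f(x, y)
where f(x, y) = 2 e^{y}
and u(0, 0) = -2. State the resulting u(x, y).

Substitute the ansatz u = A e^{y} into the left-hand side.
Derivatives of the ansatz:
  u_xxxx = 0
  u_yy = A e^{y}
Term by term:
  u_xxxx = 0
  -u_yy = - A e^{y}
So the left-hand side equals
  - A e^{y}
This must equal f(x, y) = 2 e^{y} identically.
Matching coefficients of the independent functions:
  [e^{y}]:  - A = 2
Solving: A = -2.
Check against the point condition:
  u(0, 0) = -2  ⟹  A = -2  ✓
Hence u(x, y) = - 2 e^{y}.

Answer: u(x, y) = - 2 e^{y}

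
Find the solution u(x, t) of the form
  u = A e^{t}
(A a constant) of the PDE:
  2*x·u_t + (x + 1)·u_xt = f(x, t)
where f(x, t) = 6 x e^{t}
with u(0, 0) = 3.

Answer: u(x, t) = 3 e^{t}

Derivation:
Substitute the ansatz u = A e^{t} into the left-hand side.
Derivatives of the ansatz:
  u_t = A e^{t}
  u_xt = 0
Term by term:
  2*x·u_t = 2 A x e^{t}
  (x + 1)·u_xt = 0
So the left-hand side equals
  2 A x e^{t}
This must equal f(x, t) = 6 x e^{t} identically.
Matching coefficients of the independent functions:
  [x e^{t}]:  2 A = 6
Solving: A = 3.
Check against the point condition:
  u(0, 0) = 3  ⟹  A = 3  ✓
Hence u(x, t) = 3 e^{t}.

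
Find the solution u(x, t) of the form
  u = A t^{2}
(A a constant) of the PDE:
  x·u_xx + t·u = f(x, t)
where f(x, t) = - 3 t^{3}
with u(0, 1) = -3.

Substitute the ansatz u = A t^{2} into the left-hand side.
Derivatives of the ansatz:
  u_xx = 0
Term by term:
  x·u_xx = 0
  t·u = A t^{3}
So the left-hand side equals
  A t^{3}
This must equal f(x, t) = - 3 t^{3} identically.
Matching coefficients of the independent functions:
  [t^{3}]:  A = -3
Solving: A = -3.
Check against the point condition:
  u(0, 1) = -3  ⟹  A = -3  ✓
Hence u(x, t) = - 3 t^{2}.

Answer: u(x, t) = - 3 t^{2}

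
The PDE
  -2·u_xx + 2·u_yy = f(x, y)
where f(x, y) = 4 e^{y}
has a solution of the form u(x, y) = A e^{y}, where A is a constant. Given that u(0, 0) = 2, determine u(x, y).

Substitute the ansatz u = A e^{y} into the left-hand side.
Derivatives of the ansatz:
  u_xx = 0
  u_yy = A e^{y}
Term by term:
  -2·u_xx = 0
  2·u_yy = 2 A e^{y}
So the left-hand side equals
  2 A e^{y}
This must equal f(x, y) = 4 e^{y} identically.
Matching coefficients of the independent functions:
  [e^{y}]:  2 A = 4
Solving: A = 2.
Check against the point condition:
  u(0, 0) = 2  ⟹  A = 2  ✓
Hence u(x, y) = 2 e^{y}.

Answer: u(x, y) = 2 e^{y}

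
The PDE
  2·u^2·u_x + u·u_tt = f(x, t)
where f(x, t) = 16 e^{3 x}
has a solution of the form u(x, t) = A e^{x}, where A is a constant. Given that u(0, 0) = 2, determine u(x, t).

Substitute the ansatz u = A e^{x} into the left-hand side.
Derivatives of the ansatz:
  u_x = A e^{x}
  u_tt = 0
Term by term:
  2·u^2·u_x = 2 A^{3} e^{3 x}
  u·u_tt = 0
So the left-hand side equals
  2 A^{3} e^{3 x}
This must equal f(x, t) = 16 e^{3 x} identically.
Matching coefficients of the independent functions:
  [e^{3 x}]:  2 A^{3} = 16
Solving: A = 2.
Check against the point condition:
  u(0, 0) = 2  ⟹  A = 2  ✓
Hence u(x, t) = 2 e^{x}.

Answer: u(x, t) = 2 e^{x}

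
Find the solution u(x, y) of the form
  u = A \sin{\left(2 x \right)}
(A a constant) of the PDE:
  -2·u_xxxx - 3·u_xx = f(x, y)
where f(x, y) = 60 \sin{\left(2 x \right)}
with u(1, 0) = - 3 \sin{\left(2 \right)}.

Substitute the ansatz u = A \sin{\left(2 x \right)} into the left-hand side.
Derivatives of the ansatz:
  u_xxxx = 16 A \sin{\left(2 x \right)}
  u_xx = - 4 A \sin{\left(2 x \right)}
Term by term:
  -2·u_xxxx = - 32 A \sin{\left(2 x \right)}
  -3·u_xx = 12 A \sin{\left(2 x \right)}
So the left-hand side equals
  - 20 A \sin{\left(2 x \right)}
This must equal f(x, y) = 60 \sin{\left(2 x \right)} identically.
Matching coefficients of the independent functions:
  [\sin{\left(2 x \right)}]:  - 20 A = 60
Solving: A = -3.
Check against the point condition:
  u(1, 0) = - 3 \sin{\left(2 \right)}  ⟹  A \sin{\left(2 \right)} = - 3 \sin{\left(2 \right)}  ✓
Hence u(x, y) = - 3 \sin{\left(2 x \right)}.

Answer: u(x, y) = - 3 \sin{\left(2 x \right)}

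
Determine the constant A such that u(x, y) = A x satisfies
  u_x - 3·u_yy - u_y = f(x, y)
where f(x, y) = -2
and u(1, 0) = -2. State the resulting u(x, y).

Answer: u(x, y) = - 2 x

Derivation:
Substitute the ansatz u = A x into the left-hand side.
Derivatives of the ansatz:
  u_x = A
  u_yy = 0
  u_y = 0
Term by term:
  u_x = A
  -3·u_yy = 0
  -u_y = 0
So the left-hand side equals
  A
This must equal f(x, y) = -2 identically.
Matching coefficients of the independent functions:
  [constant term]:  A = -2
Solving: A = -2.
Check against the point condition:
  u(1, 0) = -2  ⟹  A = -2  ✓
Hence u(x, y) = - 2 x.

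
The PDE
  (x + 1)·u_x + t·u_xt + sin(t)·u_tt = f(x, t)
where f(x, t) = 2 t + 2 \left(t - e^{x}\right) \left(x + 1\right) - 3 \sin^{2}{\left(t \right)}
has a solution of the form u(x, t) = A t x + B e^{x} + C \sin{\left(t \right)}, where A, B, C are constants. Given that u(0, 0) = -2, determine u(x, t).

Substitute the ansatz u = A t x + B e^{x} + C \sin{\left(t \right)} into the left-hand side.
Derivatives of the ansatz:
  u_x = A t + B e^{x}
  u_xt = A
  u_tt = - C \sin{\left(t \right)}
Term by term:
  (x + 1)·u_x = A t x + A t + B x e^{x} + B e^{x}
  t·u_xt = A t
  sin(t)·u_tt = - C \sin^{2}{\left(t \right)}
So the left-hand side equals
  A t x + 2 A t + B x e^{x} + B e^{x} - C \sin^{2}{\left(t \right)}
This must equal f(x, t) identically; expanded, f = 2 t x + 4 t - 2 x e^{x} - 2 e^{x} - 3 \sin^{2}{\left(t \right)}.
Matching coefficients of the independent functions:
  [t]:  2 A = 4
  [t x]:  A = 2
  [x e^{x}, e^{x}]:  B = -2
  [\sin^{2}{\left(t \right)}]:  - C = -3
Solving: A = 2, B = -2, C = 3.
Check against the point condition:
  u(0, 0) = -2  ⟹  B = -2  ✓
Hence u(x, t) = 2 t x - 2 e^{x} + 3 \sin{\left(t \right)}.

Answer: u(x, t) = 2 t x - 2 e^{x} + 3 \sin{\left(t \right)}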